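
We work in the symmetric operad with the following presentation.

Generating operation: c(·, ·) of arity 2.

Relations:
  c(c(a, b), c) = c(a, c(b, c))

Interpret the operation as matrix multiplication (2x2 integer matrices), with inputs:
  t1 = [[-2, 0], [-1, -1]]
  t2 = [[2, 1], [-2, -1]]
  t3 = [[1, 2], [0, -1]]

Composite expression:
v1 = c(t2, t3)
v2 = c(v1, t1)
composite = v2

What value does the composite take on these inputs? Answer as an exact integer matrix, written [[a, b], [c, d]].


[[-7, -3], [7, 3]]

c(t2, t3) = [[2, 3], [-2, -3]]
c(c(t2, t3), t1) = [[-7, -3], [7, 3]]


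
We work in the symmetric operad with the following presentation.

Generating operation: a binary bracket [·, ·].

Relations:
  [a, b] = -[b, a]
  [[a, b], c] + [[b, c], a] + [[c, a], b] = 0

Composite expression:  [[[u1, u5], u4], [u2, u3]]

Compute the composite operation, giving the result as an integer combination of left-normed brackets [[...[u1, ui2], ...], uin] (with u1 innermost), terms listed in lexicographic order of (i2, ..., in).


Expand each bracket as ab - ba; the u1-initial words give the coefficients.
Composite bracket: [[[u1, u5], u4], [u2, u3]]
Full expansion: 16 signed words from ab - ba (2^4 = 16).
Words beginning with u1 determine it all:
  the word u1u5u4u2u3 carries sign +1 and contributes +[[[[u1, u5], u4], u2], u3]
  the word u1u5u4u3u2 carries sign -1 and contributes -[[[[u1, u5], u4], u3], u2]

[[[[u1, u5], u4], u2], u3] - [[[[u1, u5], u4], u3], u2]


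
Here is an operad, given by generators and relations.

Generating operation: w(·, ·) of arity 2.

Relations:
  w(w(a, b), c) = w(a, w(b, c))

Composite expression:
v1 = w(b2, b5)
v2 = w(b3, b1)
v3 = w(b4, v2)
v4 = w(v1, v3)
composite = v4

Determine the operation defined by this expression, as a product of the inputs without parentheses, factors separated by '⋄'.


Every regrouping of w is equal, so read the b-inputs in written order.
w(b2, b5) reduces to b2 ⋄ b5
w(b3, b1) reduces to b3 ⋄ b1
w(b4, w(b3, b1)) reduces to b4 ⋄ b3 ⋄ b1
w(w(b2, b5), w(b4, w(b3, b1))) reduces to b2 ⋄ b5 ⋄ b4 ⋄ b3 ⋄ b1

b2 ⋄ b5 ⋄ b4 ⋄ b3 ⋄ b1


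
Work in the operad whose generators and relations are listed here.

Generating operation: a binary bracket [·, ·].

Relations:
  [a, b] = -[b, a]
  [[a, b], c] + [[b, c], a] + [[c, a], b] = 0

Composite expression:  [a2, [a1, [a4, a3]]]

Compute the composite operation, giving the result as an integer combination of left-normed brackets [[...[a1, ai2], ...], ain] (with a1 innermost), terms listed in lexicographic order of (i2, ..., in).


Skip Jacobi rewriting: expand, keep a1-initial words, read off terms.
Composite bracket: [a2, [a1, [a4, a3]]]
The bracket unfolds into 8 signed words via [a, b] = ab - ba (2^3 = 8).
Keep just the words that open with a1:
  sign of a1a3a4a2 is +1, so it contributes +[[[a1, a3], a4], a2]
  sign of a1a4a3a2 is -1, so it contributes -[[[a1, a4], a3], a2]

[[[a1, a3], a4], a2] - [[[a1, a4], a3], a2]


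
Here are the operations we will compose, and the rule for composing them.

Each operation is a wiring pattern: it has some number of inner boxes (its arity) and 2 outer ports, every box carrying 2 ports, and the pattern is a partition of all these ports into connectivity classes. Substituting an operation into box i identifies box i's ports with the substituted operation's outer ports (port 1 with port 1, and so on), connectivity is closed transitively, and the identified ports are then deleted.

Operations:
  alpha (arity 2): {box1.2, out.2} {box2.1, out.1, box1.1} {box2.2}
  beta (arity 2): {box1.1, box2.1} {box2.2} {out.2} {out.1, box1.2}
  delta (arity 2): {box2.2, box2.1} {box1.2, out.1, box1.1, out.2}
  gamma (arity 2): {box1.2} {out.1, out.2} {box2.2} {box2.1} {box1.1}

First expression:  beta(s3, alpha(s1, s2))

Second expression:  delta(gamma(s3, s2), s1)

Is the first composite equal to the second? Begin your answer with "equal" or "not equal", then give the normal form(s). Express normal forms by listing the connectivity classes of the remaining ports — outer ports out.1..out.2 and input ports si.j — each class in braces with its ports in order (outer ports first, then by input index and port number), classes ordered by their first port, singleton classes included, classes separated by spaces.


not equal; first: {out.1, s3.2} {out.2} {s1.1, s2.1, s3.1} {s1.2} {s2.2}; second: {out.1, out.2} {s1.1, s1.2} {s2.1} {s2.2} {s3.1} {s3.2}

The first expression reduces to {out.1, s3.2} {out.2} {s1.1, s2.1, s3.1} {s1.2} {s2.2}
The second expression reduces to {out.1, out.2} {s1.1, s1.2} {s2.1} {s2.2} {s3.1} {s3.2}
They disagree, so not equal.


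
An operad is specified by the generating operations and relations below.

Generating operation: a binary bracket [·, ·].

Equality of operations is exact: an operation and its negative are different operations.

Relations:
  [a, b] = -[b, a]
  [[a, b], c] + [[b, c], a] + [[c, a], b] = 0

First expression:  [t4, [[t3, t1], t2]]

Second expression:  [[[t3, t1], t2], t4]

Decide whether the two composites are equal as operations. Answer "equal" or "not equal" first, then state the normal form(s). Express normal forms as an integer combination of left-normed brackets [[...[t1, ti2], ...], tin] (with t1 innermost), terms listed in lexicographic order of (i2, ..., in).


not equal; first: [[[t1, t3], t2], t4]; second: -[[[t1, t3], t2], t4]


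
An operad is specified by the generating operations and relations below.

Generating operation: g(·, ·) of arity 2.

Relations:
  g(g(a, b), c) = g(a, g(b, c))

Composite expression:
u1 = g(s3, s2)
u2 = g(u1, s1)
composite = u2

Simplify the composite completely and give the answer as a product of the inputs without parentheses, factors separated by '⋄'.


Every regrouping of g is equal, so read the s-inputs in written order.
g(s3, s2) reduces to s3 ⋄ s2
g(g(s3, s2), s1) reduces to s3 ⋄ s2 ⋄ s1

s3 ⋄ s2 ⋄ s1


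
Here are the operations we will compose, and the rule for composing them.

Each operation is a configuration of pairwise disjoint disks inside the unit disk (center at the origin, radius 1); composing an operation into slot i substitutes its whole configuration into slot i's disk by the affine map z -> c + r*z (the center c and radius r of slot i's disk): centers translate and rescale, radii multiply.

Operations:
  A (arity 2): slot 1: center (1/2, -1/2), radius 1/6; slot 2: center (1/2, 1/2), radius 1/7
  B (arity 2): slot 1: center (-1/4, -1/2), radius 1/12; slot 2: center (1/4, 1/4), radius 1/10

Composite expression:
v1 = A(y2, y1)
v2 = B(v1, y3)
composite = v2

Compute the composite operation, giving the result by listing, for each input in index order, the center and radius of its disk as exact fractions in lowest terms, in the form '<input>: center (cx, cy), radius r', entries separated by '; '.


y1: center (-5/24, -11/24), radius 1/84; y2: center (-5/24, -13/24), radius 1/72; y3: center (1/4, 1/4), radius 1/10

Affine substitution under B: radii multiply and y-centers shift.
for y2, the 2-step affine chain lands on center (-5/24, -13/24), radius 1/72
for y1, the 2-step affine chain lands on center (-5/24, -11/24), radius 1/84
for y3, the 1-step affine chain lands on center (1/4, 1/4), radius 1/10


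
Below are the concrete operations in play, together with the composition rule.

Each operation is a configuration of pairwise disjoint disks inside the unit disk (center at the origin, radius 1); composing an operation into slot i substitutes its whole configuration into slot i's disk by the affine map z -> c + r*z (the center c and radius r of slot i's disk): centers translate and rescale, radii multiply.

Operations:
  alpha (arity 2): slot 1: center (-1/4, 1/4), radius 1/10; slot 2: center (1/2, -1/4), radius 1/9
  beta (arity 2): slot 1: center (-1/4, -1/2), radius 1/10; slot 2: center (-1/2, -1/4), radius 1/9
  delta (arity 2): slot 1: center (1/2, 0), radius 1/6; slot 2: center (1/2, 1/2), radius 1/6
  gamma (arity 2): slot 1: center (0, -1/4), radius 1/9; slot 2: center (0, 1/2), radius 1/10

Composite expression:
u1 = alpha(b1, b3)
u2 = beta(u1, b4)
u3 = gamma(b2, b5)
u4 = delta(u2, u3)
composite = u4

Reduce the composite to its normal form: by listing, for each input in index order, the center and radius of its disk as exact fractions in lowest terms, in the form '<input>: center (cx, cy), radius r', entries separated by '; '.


Follow each b-input down from delta: c' goes to c + r*c', radius to r*r'.
input b1: composing its 3 substitution steps yields center (109/240, -19/240), radius 1/600
input b3: composing its 3 substitution steps yields center (7/15, -7/80), radius 1/540
input b4: composing its 2 substitution steps yields center (5/12, -1/24), radius 1/54
input b2: composing its 2 substitution steps yields center (1/2, 11/24), radius 1/54
input b5: composing its 2 substitution steps yields center (1/2, 7/12), radius 1/60

b1: center (109/240, -19/240), radius 1/600; b2: center (1/2, 11/24), radius 1/54; b3: center (7/15, -7/80), radius 1/540; b4: center (5/12, -1/24), radius 1/54; b5: center (1/2, 7/12), radius 1/60


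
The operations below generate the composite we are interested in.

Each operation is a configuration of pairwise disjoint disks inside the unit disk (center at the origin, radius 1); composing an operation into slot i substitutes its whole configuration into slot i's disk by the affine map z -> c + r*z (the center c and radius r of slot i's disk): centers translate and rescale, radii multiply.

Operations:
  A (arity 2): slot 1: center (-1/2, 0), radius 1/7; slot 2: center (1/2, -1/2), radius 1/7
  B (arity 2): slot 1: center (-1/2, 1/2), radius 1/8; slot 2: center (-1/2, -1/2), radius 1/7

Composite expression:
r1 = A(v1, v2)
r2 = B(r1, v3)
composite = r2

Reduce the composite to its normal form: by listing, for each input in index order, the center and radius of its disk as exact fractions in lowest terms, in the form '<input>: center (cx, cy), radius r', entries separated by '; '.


Affine substitution under B: radii multiply and v-centers shift.
input v1: composing its 2 substitution steps yields center (-9/16, 1/2), radius 1/56
input v2: composing its 2 substitution steps yields center (-7/16, 7/16), radius 1/56
input v3: composing its 1 substitution step yields center (-1/2, -1/2), radius 1/7

v1: center (-9/16, 1/2), radius 1/56; v2: center (-7/16, 7/16), radius 1/56; v3: center (-1/2, -1/2), radius 1/7


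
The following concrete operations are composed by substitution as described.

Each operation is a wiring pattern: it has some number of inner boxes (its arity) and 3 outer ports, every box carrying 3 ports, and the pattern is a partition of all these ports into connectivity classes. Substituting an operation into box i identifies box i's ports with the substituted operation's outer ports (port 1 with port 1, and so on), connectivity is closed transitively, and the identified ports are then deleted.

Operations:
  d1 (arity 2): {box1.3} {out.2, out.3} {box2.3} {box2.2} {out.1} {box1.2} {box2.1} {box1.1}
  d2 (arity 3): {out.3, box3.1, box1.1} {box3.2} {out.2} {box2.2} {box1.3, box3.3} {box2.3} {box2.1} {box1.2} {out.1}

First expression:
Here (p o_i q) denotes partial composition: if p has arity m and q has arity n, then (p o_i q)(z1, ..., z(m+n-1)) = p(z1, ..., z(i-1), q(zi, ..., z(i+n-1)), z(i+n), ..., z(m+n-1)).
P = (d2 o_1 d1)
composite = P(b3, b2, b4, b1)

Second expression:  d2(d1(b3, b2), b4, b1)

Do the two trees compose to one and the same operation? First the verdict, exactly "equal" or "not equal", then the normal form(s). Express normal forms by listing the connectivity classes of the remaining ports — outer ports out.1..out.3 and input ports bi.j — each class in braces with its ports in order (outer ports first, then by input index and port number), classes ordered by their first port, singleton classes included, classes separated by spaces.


In normal form, the first expression is {out.1} {out.2} {out.3, b1.1} {b1.2} {b1.3} {b2.1} {b2.2} {b2.3} {b3.1} {b3.2} {b3.3} {b4.1} {b4.2} {b4.3}
In normal form, the second expression is {out.1} {out.2} {out.3, b1.1} {b1.2} {b1.3} {b2.1} {b2.2} {b2.3} {b3.1} {b3.2} {b3.3} {b4.1} {b4.2} {b4.3}
The forms coincide; equal.

equal; both compose to {out.1} {out.2} {out.3, b1.1} {b1.2} {b1.3} {b2.1} {b2.2} {b2.3} {b3.1} {b3.2} {b3.3} {b4.1} {b4.2} {b4.3}


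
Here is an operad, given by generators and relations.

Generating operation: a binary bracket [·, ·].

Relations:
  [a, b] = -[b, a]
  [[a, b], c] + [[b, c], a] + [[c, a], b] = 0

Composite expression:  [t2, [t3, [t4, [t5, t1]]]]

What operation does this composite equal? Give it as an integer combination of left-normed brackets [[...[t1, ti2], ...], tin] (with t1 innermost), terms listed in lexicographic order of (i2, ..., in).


[[[[t1, t5], t4], t3], t2]

Antisymmetry and Jacobi reduce to t1-anchored left-normed brackets.
Composite bracket: [t2, [t3, [t4, [t5, t1]]]]
The bracket unfolds into 16 signed words via [a, b] = ab - ba (2^4 = 16).
Coefficients come from the t1-initial words:
  word t1t5t4t3t2 has sign +1, contributing +[[[[t1, t5], t4], t3], t2]


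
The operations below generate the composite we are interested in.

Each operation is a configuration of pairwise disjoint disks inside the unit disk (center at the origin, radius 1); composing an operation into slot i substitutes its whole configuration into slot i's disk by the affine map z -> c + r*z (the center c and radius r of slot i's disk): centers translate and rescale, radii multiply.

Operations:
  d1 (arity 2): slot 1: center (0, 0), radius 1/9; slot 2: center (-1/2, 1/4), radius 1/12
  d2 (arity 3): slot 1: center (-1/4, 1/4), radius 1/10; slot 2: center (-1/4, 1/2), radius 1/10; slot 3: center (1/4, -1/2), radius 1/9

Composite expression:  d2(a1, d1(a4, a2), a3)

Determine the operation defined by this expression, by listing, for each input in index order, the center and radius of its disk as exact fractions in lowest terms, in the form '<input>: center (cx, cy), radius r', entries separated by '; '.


Each a-disk chains the slot maps above it in d2; radii multiply.
tracing a1 down its 1-map path: center (-1/4, 1/4), radius 1/10
tracing a4 down its 2-map path: center (-1/4, 1/2), radius 1/90
tracing a2 down its 2-map path: center (-3/10, 21/40), radius 1/120
tracing a3 down its 1-map path: center (1/4, -1/2), radius 1/9

a1: center (-1/4, 1/4), radius 1/10; a2: center (-3/10, 21/40), radius 1/120; a3: center (1/4, -1/2), radius 1/9; a4: center (-1/4, 1/2), radius 1/90


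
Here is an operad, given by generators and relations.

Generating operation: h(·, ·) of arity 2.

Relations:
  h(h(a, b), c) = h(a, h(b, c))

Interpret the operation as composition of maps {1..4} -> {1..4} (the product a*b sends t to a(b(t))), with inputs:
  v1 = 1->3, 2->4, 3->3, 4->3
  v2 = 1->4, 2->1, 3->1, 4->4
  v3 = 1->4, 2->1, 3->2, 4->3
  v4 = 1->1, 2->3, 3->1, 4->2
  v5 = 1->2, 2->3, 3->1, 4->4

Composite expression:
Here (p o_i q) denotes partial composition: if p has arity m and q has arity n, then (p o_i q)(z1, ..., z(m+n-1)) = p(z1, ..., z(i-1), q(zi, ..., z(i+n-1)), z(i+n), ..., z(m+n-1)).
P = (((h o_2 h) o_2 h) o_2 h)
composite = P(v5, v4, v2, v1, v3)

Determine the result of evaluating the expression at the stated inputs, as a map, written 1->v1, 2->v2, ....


h(v4, v2) = 1->2, 2->1, 3->1, 4->2
h(h(v4, v2), v1) = 1->1, 2->2, 3->1, 4->1
h(h(h(v4, v2), v1), v3) = 1->1, 2->1, 3->2, 4->1
h(v5, h(h(h(v4, v2), v1), v3)) = 1->2, 2->2, 3->3, 4->2

1->2, 2->2, 3->3, 4->2


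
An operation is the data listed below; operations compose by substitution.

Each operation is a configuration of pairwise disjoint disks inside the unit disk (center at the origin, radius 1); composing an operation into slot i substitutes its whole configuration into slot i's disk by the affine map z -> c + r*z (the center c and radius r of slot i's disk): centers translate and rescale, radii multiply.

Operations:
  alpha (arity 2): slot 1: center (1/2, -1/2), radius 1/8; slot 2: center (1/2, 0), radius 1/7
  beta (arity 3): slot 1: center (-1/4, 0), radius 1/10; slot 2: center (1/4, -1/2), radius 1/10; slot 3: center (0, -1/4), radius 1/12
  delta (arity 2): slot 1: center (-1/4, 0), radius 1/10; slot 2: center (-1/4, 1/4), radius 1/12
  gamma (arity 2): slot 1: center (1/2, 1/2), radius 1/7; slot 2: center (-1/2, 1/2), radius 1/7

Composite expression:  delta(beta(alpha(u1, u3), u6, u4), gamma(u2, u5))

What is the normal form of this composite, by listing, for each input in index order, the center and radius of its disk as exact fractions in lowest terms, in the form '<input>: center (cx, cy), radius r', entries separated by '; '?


Below delta, radii multiply path by path; the u-disk centers shift.
for u1, the 3-step affine chain lands on center (-27/100, -1/200), radius 1/800
for u3, the 3-step affine chain lands on center (-27/100, 0), radius 1/700
for u6, the 2-step affine chain lands on center (-9/40, -1/20), radius 1/100
for u4, the 2-step affine chain lands on center (-1/4, -1/40), radius 1/120
for u2, the 2-step affine chain lands on center (-5/24, 7/24), radius 1/84
for u5, the 2-step affine chain lands on center (-7/24, 7/24), radius 1/84

u1: center (-27/100, -1/200), radius 1/800; u2: center (-5/24, 7/24), radius 1/84; u3: center (-27/100, 0), radius 1/700; u4: center (-1/4, -1/40), radius 1/120; u5: center (-7/24, 7/24), radius 1/84; u6: center (-9/40, -1/20), radius 1/100


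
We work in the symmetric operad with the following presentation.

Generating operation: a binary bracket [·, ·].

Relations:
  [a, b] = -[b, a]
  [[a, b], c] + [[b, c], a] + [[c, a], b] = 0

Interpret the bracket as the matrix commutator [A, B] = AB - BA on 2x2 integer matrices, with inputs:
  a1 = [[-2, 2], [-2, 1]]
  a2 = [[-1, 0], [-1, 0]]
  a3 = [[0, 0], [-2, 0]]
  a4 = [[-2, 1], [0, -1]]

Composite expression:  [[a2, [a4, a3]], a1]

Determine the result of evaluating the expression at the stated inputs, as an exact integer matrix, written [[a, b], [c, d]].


[[-4, 0], [-6, 4]]

[a4, a3] = [[-2, 0], [-2, 2]]
[a2, [a4, a3]] = [[0, 0], [2, 0]]
[[a2, [a4, a3]], a1] = [[-4, 0], [-6, 4]]


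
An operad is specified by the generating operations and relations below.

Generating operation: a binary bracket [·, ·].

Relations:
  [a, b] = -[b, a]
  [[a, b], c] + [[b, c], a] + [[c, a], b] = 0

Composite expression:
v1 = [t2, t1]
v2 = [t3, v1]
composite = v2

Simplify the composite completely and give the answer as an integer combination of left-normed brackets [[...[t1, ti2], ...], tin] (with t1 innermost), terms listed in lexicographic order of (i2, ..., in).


[[t1, t2], t3]

Left-normed coefficients sit on the t1-initial expansion words.
Composite bracket: [t3, [t2, t1]]
Each bracket splits as ab - ba, giving 4 signed words (2^2 = 4).
Keep just the words that open with t1:
  sign of t1t2t3 is +1, so it contributes +[[t1, t2], t3]


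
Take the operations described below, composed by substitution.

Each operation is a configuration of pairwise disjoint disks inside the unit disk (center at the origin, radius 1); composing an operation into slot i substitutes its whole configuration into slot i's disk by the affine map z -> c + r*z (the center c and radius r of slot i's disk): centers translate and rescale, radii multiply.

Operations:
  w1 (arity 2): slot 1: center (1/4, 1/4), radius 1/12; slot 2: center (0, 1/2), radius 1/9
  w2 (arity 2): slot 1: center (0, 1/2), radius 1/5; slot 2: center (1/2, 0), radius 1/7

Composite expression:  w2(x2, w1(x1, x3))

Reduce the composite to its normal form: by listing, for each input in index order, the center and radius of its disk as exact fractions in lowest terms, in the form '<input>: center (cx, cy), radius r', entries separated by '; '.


x1: center (15/28, 1/28), radius 1/84; x2: center (0, 1/2), radius 1/5; x3: center (1/2, 1/14), radius 1/63

Affine substitution under w2: radii multiply and x-centers shift.
x2: after 1 affine step, its disk has center (0, 1/2), radius 1/5
x1: after 2 affine steps, its disk has center (15/28, 1/28), radius 1/84
x3: after 2 affine steps, its disk has center (1/2, 1/14), radius 1/63


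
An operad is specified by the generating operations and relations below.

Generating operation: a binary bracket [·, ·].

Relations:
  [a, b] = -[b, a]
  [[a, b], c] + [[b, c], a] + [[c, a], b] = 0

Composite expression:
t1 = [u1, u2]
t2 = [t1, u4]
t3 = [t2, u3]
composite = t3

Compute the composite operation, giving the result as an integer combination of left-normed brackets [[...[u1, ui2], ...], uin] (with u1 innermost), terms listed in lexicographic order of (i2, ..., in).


Antisymmetry and Jacobi reduce to u1-anchored left-normed brackets.
Composite bracket: [[[u1, u2], u4], u3]
Full expansion: 8 signed words from ab - ba (2^3 = 8).
Words beginning with u1 determine it all:
  u1u2u4u3 (sign +1) contributes +[[[u1, u2], u4], u3]

[[[u1, u2], u4], u3]


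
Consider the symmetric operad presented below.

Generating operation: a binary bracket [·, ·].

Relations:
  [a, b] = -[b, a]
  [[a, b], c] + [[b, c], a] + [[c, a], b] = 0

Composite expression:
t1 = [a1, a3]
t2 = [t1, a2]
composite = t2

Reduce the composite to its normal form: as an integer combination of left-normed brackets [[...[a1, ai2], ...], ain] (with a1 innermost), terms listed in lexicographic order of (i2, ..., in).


[[a1, a3], a2]

In the tensor algebra, words opening a1 carry the a1-anchored form.
Composite bracket: [[a1, a3], a2]
Under [a, b] = ab - ba we get 4 signed associative words (2^2 = 4).
Keep just the words that open with a1:
  a1a3a2 appears with sign +1, giving the term +[[a1, a3], a2]


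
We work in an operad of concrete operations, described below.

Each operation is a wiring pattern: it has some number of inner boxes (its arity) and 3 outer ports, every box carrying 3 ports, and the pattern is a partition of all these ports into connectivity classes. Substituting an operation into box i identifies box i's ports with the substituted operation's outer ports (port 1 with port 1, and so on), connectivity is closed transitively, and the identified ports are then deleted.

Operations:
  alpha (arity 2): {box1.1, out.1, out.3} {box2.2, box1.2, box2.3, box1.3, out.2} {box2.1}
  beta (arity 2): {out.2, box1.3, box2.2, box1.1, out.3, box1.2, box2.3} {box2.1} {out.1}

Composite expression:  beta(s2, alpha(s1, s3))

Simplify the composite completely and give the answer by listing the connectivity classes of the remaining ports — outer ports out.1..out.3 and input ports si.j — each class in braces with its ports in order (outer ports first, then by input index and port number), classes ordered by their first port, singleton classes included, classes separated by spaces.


{out.1} {out.2, out.3, s1.1, s1.2, s1.3, s2.1, s2.2, s2.3, s3.2, s3.3} {s3.1}


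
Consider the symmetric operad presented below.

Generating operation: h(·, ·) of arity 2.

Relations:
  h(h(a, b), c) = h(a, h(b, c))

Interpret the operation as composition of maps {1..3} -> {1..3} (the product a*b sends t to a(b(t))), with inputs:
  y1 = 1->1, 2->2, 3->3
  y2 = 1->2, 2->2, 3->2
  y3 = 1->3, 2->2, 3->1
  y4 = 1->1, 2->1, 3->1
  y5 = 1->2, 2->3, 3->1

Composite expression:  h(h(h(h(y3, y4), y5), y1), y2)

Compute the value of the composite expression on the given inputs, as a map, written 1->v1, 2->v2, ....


1->3, 2->3, 3->3

h(y3, y4) = 1->3, 2->3, 3->3
h(h(y3, y4), y5) = 1->3, 2->3, 3->3
h(h(h(y3, y4), y5), y1) = 1->3, 2->3, 3->3
h(h(h(h(y3, y4), y5), y1), y2) = 1->3, 2->3, 3->3


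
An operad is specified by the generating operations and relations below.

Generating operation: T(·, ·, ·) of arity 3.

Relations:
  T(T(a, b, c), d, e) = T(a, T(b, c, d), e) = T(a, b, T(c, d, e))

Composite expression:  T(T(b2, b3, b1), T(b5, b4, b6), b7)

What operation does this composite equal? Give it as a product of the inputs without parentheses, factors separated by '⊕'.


b2 ⊕ b3 ⊕ b1 ⊕ b5 ⊕ b4 ⊕ b6 ⊕ b7

Key point: T is associative — brackets drop, the b-order remains.
T(b2, b3, b1) collapses to b2 ⊕ b3 ⊕ b1
T(b5, b4, b6) collapses to b5 ⊕ b4 ⊕ b6
T(T(b2, b3, b1), T(b5, b4, b6), b7) collapses to b2 ⊕ b3 ⊕ b1 ⊕ b5 ⊕ b4 ⊕ b6 ⊕ b7


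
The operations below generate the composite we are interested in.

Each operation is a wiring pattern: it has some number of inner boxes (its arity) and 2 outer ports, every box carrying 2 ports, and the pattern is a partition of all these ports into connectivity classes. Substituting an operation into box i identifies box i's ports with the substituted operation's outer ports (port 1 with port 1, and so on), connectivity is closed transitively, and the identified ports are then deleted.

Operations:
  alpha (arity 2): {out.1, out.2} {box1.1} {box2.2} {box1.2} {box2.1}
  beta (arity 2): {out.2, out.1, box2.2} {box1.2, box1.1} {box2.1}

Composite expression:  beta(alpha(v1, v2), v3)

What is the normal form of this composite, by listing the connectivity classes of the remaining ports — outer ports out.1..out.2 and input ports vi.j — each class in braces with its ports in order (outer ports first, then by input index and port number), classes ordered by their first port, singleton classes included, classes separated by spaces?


{out.1, out.2, v3.2} {v1.1} {v1.2} {v2.1} {v2.2} {v3.1}

After gluing at beta, chains via deleted ports link the v-ports.
through alpha, on inputs (v1, v2): {out.1, out.2} {v1.1} {v1.2} {v2.1} {v2.2} (out.j = stage outer ports)
through beta, on inputs (v1, v2, v3): {out.1, out.2, v3.2} {v1.1} {v1.2} {v2.1} {v2.2} {v3.1} (out.j = stage outer ports)


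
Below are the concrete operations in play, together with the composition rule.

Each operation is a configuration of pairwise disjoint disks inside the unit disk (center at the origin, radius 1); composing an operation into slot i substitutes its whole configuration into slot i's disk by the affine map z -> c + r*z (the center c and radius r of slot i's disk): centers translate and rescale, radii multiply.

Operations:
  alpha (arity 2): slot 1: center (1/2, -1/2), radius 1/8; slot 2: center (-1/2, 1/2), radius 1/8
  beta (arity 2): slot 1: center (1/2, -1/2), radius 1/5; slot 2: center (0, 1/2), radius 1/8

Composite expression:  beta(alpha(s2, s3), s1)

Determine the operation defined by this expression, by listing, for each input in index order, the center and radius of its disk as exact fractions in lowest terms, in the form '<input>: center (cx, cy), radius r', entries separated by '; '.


Affine substitution under beta: radii multiply and s-centers shift.
s2: after 2 affine steps, its disk has center (3/5, -3/5), radius 1/40
s3: after 2 affine steps, its disk has center (2/5, -2/5), radius 1/40
s1: after 1 affine step, its disk has center (0, 1/2), radius 1/8

s1: center (0, 1/2), radius 1/8; s2: center (3/5, -3/5), radius 1/40; s3: center (2/5, -2/5), radius 1/40


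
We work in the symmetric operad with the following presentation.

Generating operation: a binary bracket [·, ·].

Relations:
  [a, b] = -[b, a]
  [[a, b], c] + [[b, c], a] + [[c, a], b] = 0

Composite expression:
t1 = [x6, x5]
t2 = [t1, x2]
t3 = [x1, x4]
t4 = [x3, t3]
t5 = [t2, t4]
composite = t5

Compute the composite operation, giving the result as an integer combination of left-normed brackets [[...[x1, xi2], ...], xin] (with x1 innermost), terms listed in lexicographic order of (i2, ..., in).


[[[[[x1, x4], x3], x2], x5], x6] - [[[[[x1, x4], x3], x2], x6], x5] - [[[[[x1, x4], x3], x5], x6], x2] + [[[[[x1, x4], x3], x6], x5], x2]

Left-normed coefficients sit on the x1-initial expansion words.
Composite bracket: [[[x6, x5], x2], [x3, [x1, x4]]]
The bracket unfolds into 32 signed words via [a, b] = ab - ba (2^5 = 32).
Words beginning with x1 determine it all:
  word x1x4x3x2x5x6 has sign +1, contributing +[[[[[x1, x4], x3], x2], x5], x6]
  word x1x4x3x2x6x5 has sign -1, contributing -[[[[[x1, x4], x3], x2], x6], x5]
  word x1x4x3x5x6x2 has sign -1, contributing -[[[[[x1, x4], x3], x5], x6], x2]
  word x1x4x3x6x5x2 has sign +1, contributing +[[[[[x1, x4], x3], x6], x5], x2]


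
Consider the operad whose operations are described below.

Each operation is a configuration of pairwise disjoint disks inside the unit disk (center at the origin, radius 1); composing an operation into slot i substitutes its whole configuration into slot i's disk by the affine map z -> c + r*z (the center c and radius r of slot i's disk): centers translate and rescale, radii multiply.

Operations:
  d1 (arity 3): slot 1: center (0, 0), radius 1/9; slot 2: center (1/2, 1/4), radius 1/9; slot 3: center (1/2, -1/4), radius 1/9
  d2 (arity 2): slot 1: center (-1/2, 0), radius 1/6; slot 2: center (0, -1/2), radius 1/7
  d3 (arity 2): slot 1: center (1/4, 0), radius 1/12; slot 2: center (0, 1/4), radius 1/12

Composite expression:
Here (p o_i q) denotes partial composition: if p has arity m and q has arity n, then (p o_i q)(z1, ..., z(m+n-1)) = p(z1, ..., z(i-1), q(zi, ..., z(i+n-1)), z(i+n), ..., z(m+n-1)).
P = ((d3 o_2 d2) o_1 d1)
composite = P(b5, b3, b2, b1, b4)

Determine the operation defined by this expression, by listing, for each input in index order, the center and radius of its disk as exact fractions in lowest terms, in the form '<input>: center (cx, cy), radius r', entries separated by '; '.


b1: center (-1/24, 1/4), radius 1/72; b2: center (7/24, -1/48), radius 1/108; b3: center (7/24, 1/48), radius 1/108; b4: center (0, 5/24), radius 1/84; b5: center (1/4, 0), radius 1/108

Only the slot chain above each b matters under d3; compose those maps.
for b5, the 2-step affine chain lands on center (1/4, 0), radius 1/108
for b3, the 2-step affine chain lands on center (7/24, 1/48), radius 1/108
for b2, the 2-step affine chain lands on center (7/24, -1/48), radius 1/108
for b1, the 2-step affine chain lands on center (-1/24, 1/4), radius 1/72
for b4, the 2-step affine chain lands on center (0, 5/24), radius 1/84


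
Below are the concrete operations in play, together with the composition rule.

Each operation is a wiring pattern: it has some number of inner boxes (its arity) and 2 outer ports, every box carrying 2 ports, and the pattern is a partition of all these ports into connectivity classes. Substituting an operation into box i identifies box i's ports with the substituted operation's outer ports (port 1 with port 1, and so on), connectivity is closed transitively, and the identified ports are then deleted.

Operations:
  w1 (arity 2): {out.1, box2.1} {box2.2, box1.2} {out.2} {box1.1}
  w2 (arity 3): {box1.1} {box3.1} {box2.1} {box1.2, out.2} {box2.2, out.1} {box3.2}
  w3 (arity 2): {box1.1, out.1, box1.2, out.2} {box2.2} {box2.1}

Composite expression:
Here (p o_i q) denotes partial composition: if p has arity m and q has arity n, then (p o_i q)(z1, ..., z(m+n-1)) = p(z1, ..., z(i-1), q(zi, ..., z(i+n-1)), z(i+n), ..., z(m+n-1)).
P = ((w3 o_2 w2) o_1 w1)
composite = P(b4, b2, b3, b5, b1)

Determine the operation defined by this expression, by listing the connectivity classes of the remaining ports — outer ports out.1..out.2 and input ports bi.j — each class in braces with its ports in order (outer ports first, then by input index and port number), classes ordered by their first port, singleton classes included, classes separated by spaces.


{out.1, out.2, b2.1} {b1.1} {b1.2} {b2.2, b4.2} {b3.1} {b3.2} {b4.1} {b5.1} {b5.2}


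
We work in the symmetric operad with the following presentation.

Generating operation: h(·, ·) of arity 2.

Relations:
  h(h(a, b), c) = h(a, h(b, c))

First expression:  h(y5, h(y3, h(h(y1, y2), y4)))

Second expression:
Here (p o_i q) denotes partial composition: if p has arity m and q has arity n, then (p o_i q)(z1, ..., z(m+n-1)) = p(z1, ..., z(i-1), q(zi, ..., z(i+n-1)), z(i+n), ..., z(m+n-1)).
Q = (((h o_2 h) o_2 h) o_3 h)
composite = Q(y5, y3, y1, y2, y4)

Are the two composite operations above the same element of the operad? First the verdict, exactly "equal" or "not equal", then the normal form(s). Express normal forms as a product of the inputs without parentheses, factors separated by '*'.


Reducing the first expression gives y5 * y3 * y1 * y2 * y4
Reducing the second expression gives y5 * y3 * y1 * y2 * y4
One common form — equal.

equal; the common form is y5 * y3 * y1 * y2 * y4


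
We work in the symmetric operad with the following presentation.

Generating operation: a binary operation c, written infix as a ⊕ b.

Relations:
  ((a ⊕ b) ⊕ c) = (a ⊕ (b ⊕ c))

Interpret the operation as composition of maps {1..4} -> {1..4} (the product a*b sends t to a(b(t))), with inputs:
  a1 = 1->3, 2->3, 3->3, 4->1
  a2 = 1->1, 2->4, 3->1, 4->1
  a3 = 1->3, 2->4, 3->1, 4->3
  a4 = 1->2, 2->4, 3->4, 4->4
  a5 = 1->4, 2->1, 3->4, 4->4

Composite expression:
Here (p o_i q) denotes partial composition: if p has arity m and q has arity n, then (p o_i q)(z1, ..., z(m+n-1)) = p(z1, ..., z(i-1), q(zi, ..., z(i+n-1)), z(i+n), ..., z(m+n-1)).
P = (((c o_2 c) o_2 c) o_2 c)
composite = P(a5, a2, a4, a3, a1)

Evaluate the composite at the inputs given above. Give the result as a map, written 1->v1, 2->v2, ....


1->4, 2->4, 3->4, 4->4

(a2 ⊕ a4) = 1->4, 2->1, 3->1, 4->1
((a2 ⊕ a4) ⊕ a3) = 1->1, 2->1, 3->4, 4->1
(((a2 ⊕ a4) ⊕ a3) ⊕ a1) = 1->4, 2->4, 3->4, 4->1
(a5 ⊕ (((a2 ⊕ a4) ⊕ a3) ⊕ a1)) = 1->4, 2->4, 3->4, 4->4


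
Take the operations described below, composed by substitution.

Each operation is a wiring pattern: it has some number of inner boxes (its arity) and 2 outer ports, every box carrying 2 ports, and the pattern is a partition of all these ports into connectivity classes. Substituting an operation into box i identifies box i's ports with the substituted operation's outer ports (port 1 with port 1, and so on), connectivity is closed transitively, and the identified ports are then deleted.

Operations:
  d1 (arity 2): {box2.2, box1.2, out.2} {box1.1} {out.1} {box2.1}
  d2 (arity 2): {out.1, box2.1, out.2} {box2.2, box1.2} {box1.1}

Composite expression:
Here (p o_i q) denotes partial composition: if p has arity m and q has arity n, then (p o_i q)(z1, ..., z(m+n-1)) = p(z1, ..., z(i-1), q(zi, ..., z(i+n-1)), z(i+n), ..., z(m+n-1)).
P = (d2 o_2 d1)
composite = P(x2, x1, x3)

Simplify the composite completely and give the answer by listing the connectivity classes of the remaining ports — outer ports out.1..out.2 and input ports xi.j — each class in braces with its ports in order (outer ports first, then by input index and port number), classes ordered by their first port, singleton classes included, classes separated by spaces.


{out.1, out.2} {x1.1} {x1.2, x2.2, x3.2} {x2.1} {x3.1}

Treat the ports identified at d2 as solder joints: merge, then drop.
after d1, the pattern on (x1, x3) reads {out.1} {out.2, x1.2, x3.2} {x1.1} {x3.1} (out.j = its outer ports)
after d2, the pattern on (x2, x1, x3) reads {out.1, out.2} {x1.1} {x1.2, x2.2, x3.2} {x2.1} {x3.1} (out.j = its outer ports)


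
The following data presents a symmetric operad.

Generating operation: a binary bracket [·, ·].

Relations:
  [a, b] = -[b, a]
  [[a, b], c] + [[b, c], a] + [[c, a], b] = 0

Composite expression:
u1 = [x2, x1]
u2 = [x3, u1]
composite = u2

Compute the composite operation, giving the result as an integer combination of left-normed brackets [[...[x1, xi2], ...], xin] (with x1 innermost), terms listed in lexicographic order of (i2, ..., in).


Skip Jacobi rewriting: expand, keep x1-initial words, read off terms.
Composite bracket: [x3, [x2, x1]]
Applying ab - ba throughout gives 4 signed words (2^2 = 4).
Keep just the words that open with x1:
  the word x1x2x3 carries sign +1 and contributes +[[x1, x2], x3]

[[x1, x2], x3]


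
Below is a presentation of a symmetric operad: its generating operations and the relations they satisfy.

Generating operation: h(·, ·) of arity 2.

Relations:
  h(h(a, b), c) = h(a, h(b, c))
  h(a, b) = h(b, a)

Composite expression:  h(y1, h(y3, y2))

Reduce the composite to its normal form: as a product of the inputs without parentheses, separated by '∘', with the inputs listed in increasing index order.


Both nesting and order wash out for h; what remains is which y's occur.
h(y3, y2) collapses to y3 ∘ y2
h(y1, h(y3, y2)) collapses to y1 ∘ y3 ∘ y2
the factors in increasing index order: y1 ∘ y2 ∘ y3

y1 ∘ y2 ∘ y3


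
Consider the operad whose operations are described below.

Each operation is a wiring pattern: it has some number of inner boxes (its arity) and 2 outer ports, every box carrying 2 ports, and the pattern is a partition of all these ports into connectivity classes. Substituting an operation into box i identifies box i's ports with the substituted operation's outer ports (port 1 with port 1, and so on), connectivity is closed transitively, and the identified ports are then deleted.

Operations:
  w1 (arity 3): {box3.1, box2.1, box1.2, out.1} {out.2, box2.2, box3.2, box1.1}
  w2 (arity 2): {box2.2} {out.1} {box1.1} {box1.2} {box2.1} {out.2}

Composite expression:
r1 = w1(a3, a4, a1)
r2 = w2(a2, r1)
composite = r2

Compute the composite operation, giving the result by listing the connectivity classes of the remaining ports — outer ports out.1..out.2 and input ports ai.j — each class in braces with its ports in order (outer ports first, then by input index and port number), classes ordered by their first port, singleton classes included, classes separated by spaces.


Connectivity passes through glued w2-boundaries; trace each wire chain.
composing w1 on (a3, a4, a1), with out.j its own outer ports: {out.1, a1.1, a3.2, a4.1} {out.2, a1.2, a3.1, a4.2}
composing w2 on (a2, a3, a4, a1), with out.j its own outer ports: {out.1} {out.2} {a1.1, a3.2, a4.1} {a1.2, a3.1, a4.2} {a2.1} {a2.2}

{out.1} {out.2} {a1.1, a3.2, a4.1} {a1.2, a3.1, a4.2} {a2.1} {a2.2}


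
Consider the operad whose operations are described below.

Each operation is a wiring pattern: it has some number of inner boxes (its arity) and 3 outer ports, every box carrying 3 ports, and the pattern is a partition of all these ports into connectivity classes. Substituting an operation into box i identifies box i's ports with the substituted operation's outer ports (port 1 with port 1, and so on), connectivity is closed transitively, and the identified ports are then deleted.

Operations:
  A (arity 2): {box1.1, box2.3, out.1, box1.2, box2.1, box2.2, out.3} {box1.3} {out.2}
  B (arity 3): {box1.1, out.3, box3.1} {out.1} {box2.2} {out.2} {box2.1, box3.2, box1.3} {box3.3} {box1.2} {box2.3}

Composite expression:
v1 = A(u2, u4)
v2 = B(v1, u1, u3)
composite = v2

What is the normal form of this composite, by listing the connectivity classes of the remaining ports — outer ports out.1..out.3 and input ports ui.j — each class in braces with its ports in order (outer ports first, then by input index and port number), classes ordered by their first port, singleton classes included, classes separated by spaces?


After gluing at B, chains via deleted ports link the u-ports.
the subtree at A composes to {out.1, out.3, u2.1, u2.2, u4.1, u4.2, u4.3} {out.2} {u2.3} on (u2, u4); out.j = own outer ports
the subtree at B composes to {out.1} {out.2} {out.3, u1.1, u2.1, u2.2, u3.1, u3.2, u4.1, u4.2, u4.3} {u1.2} {u1.3} {u2.3} {u3.3} on (u2, u4, u1, u3); out.j = own outer ports

{out.1} {out.2} {out.3, u1.1, u2.1, u2.2, u3.1, u3.2, u4.1, u4.2, u4.3} {u1.2} {u1.3} {u2.3} {u3.3}


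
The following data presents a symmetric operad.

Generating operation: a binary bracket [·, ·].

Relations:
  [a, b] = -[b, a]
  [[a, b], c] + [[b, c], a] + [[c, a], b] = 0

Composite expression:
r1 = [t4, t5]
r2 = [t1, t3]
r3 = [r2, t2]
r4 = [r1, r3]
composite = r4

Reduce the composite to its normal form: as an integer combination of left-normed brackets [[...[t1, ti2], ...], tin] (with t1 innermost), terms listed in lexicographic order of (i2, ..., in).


Skip Jacobi rewriting: expand, keep t1-initial words, read off terms.
Composite bracket: [[t4, t5], [[t1, t3], t2]]
Under [a, b] = ab - ba we get 16 signed associative words (2^4 = 16).
Only words starting with t1 matter:
  from t1t3t2t4t5, sign -1: term -[[[[t1, t3], t2], t4], t5]
  from t1t3t2t5t4, sign +1: term +[[[[t1, t3], t2], t5], t4]

-[[[[t1, t3], t2], t4], t5] + [[[[t1, t3], t2], t5], t4]


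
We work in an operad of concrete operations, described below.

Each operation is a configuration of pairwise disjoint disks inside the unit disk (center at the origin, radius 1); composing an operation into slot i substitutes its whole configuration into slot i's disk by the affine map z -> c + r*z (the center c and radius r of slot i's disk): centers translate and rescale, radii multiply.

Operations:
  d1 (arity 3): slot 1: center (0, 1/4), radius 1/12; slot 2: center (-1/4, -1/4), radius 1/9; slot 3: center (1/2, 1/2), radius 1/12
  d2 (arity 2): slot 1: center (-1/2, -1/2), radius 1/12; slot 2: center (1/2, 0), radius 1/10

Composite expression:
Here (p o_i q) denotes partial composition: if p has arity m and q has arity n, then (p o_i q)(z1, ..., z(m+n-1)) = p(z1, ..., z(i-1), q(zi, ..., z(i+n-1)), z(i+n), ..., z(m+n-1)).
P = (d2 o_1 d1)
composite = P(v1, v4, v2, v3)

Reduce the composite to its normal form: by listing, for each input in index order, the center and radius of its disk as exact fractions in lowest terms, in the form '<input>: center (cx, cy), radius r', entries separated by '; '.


v1: center (-1/2, -23/48), radius 1/144; v2: center (-11/24, -11/24), radius 1/144; v3: center (1/2, 0), radius 1/10; v4: center (-25/48, -25/48), radius 1/108
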